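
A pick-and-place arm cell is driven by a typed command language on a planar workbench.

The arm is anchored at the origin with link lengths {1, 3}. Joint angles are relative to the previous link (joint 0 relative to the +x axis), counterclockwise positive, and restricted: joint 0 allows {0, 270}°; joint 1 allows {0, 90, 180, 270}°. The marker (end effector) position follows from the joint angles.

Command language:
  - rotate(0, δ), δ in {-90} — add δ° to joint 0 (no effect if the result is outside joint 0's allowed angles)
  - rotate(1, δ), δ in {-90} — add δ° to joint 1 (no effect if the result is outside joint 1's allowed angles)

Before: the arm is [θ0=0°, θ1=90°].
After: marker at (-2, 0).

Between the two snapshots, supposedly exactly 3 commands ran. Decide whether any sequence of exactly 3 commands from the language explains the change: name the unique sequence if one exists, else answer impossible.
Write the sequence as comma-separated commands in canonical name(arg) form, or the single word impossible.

begin: [θ0=0°, θ1=90°]
[1] after rotate(1, -90): [θ0=0°, θ1=0°]
[2] after rotate(1, -90): [θ0=0°, θ1=270°]
[3] after rotate(1, -90): [θ0=0°, θ1=180°]
all 8 alternatives checked — unique.

rotate(1, -90), rotate(1, -90), rotate(1, -90)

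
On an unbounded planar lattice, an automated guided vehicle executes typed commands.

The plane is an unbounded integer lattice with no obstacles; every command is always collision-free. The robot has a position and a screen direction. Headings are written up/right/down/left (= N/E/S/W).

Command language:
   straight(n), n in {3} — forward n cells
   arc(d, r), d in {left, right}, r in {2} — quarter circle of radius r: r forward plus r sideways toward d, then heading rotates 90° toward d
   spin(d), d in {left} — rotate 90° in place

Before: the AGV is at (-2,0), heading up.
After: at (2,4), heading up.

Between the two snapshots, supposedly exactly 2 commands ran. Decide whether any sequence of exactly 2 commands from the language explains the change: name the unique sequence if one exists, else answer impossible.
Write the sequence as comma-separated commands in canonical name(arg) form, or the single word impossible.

key: heading stays N — rotations cancel among the 2 commands
begin: at (-2,0), heading up
step 1 (arc(right, 2)): at (0,2), heading right
step 2 (arc(left, 2)): at (2,4), heading up
no other 2-command option fits: unique.

arc(right, 2), arc(left, 2)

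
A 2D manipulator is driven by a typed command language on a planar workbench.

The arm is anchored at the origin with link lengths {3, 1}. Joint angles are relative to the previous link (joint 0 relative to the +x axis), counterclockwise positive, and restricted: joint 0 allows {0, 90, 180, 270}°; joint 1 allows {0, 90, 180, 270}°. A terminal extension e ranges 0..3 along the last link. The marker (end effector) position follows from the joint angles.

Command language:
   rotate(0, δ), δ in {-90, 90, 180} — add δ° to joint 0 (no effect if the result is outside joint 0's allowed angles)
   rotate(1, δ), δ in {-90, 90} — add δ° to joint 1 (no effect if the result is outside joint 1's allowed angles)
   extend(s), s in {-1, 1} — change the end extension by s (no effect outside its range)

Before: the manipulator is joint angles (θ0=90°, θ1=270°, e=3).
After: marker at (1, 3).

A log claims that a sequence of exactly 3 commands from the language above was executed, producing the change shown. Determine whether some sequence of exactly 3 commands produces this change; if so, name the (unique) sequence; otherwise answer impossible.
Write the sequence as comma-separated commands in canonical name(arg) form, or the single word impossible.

start: joint angles (θ0=90°, θ1=270°, e=3)
1. extend(-1) → joint angles (θ0=90°, θ1=270°, e=2)
2. extend(-1) → joint angles (θ0=90°, θ1=270°, e=1)
3. extend(-1) → joint angles (θ0=90°, θ1=270°, e=0)
no rival 3-sequence matches.

extend(-1), extend(-1), extend(-1)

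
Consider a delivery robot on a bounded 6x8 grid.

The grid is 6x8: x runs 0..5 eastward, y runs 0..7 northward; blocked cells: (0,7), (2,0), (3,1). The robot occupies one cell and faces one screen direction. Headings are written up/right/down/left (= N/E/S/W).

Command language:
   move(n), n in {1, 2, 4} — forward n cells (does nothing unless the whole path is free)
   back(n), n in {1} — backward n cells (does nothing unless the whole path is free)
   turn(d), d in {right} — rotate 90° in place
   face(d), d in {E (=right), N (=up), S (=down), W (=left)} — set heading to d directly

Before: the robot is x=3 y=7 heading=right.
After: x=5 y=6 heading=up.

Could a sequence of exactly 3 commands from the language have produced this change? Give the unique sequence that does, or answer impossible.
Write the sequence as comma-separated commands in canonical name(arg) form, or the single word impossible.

move(2), face(N), back(1)

key: running back(1) before move(2) would end elsewhere — order is forced
t0: x=3 y=7 heading=right
t=1 move(2) ⇒ x=5 y=7 heading=right
t=2 face(N) ⇒ x=5 y=7 heading=up
t=3 back(1) ⇒ x=5 y=6 heading=up
no other 3-command option fits: unique.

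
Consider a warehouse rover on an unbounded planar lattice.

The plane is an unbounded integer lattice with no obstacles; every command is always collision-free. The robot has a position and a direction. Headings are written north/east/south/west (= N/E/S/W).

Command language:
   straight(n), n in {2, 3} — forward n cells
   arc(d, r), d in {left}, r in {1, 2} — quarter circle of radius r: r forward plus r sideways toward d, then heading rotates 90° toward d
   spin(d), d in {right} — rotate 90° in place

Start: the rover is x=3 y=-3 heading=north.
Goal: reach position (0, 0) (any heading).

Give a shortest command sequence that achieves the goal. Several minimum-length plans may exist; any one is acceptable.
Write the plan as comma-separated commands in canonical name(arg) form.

t0: x=3 y=-3 heading=north
t=1 straight(2) ⇒ x=3 y=-1 heading=north
t=2 arc(left, 1) ⇒ x=2 y=0 heading=west
t=3 straight(2) ⇒ x=0 y=0 heading=west
minimal: 3 command(s), checked below 3.

straight(2), arc(left, 1), straight(2)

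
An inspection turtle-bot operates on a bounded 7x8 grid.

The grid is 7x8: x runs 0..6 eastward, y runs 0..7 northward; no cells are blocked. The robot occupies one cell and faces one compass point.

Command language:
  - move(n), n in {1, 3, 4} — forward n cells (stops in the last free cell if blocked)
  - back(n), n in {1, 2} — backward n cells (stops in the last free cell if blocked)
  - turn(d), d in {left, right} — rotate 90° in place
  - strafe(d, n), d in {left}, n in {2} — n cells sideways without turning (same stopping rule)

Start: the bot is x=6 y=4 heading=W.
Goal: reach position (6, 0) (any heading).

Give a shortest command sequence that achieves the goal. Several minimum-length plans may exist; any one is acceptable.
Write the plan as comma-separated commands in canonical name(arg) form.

t0: x=6 y=4 heading=W
[1] after strafe(left, 2): x=6 y=2 heading=W
[2] after strafe(left, 2): x=6 y=0 heading=W
shorter routes all fall short; 2 is best.

strafe(left, 2), strafe(left, 2)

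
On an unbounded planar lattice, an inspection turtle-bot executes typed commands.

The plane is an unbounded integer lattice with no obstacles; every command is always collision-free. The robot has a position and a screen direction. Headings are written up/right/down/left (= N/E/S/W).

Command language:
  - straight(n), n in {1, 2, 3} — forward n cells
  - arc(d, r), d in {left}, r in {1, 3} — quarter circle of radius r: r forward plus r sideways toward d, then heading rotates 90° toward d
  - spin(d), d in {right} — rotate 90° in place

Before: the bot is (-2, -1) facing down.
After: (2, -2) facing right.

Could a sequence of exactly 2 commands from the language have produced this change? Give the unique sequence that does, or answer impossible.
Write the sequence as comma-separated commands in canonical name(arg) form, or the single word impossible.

arc(left, 1), straight(3)

key: cell and facing (now E) both changed — the 2 commands mix motion and turning
from: (-2, -1) facing down
step 1 (arc(left, 1)): (-1, -2) facing right
step 2 (straight(3)): (2, -2) facing right
all 36 alternatives checked — unique.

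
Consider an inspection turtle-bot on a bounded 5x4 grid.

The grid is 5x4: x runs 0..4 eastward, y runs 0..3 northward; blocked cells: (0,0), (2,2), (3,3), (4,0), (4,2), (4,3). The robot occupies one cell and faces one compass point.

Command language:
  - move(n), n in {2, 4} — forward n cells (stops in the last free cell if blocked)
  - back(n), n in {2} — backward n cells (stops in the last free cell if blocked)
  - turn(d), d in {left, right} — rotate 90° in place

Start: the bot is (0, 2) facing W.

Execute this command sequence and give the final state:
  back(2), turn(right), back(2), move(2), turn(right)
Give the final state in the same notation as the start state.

(1, 2) facing E

start: (0, 2) facing W
1. back(2) → (1, 2) facing W
2. turn(right) → (1, 2) facing N
3. back(2) → (1, 0) facing N
4. move(2) → (1, 2) facing N
5. turn(right) → (1, 2) facing E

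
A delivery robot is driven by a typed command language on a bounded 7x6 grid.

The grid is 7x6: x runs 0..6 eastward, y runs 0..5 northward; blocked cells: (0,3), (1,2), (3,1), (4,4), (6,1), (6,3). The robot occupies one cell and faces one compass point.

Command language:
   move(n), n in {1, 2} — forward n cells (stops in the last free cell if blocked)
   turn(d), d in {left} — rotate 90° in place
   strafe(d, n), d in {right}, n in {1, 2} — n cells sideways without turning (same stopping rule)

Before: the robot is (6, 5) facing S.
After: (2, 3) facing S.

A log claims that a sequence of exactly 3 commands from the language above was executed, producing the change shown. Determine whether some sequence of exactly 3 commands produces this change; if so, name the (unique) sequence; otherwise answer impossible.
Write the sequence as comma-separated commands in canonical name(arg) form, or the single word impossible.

strafe(right, 2), strafe(right, 2), move(2)

key: running move(2) before strafe(right, 2) would end elsewhere — order is forced
initial: (6, 5) facing S
t=1 strafe(right, 2) ⇒ (4, 5) facing S
t=2 strafe(right, 2) ⇒ (2, 5) facing S
t=3 move(2) ⇒ (2, 3) facing S
no other 3-command option fits: unique.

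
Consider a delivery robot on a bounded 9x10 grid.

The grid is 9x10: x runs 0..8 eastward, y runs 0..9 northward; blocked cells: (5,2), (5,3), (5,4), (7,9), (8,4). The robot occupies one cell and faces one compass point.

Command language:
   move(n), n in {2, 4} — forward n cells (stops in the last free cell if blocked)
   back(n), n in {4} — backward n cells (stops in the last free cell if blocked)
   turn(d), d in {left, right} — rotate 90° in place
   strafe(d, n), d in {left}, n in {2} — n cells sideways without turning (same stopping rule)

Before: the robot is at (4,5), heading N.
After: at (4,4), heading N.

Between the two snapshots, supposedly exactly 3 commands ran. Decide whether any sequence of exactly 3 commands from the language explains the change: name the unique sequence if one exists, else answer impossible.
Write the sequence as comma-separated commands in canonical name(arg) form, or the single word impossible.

key: running move(4) before back(4) would end elsewhere — order is forced
initial: at (4,5), heading N
1. back(4) → at (4,1), heading N
2. back(4) → at (4,0), heading N
3. move(4) → at (4,4), heading N
no other 3-command option fits: unique.

back(4), back(4), move(4)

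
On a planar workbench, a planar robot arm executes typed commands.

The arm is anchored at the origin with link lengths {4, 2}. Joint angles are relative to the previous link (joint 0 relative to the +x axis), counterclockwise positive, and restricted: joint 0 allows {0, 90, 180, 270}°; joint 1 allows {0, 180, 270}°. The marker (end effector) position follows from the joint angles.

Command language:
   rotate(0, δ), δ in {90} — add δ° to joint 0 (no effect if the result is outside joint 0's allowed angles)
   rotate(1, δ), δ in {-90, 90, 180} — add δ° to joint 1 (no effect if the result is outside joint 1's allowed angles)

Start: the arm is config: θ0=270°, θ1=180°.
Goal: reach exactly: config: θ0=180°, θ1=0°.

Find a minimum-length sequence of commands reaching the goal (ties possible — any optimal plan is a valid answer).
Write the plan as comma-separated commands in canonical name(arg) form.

rotate(0, 90), rotate(0, 90), rotate(0, 90), rotate(1, 180)

start: config: θ0=270°, θ1=180°
step 1 (rotate(0, 90)): config: θ0=0°, θ1=180°
step 2 (rotate(0, 90)): config: θ0=90°, θ1=180°
step 3 (rotate(0, 90)): config: θ0=180°, θ1=180°
step 4 (rotate(1, 180)): config: θ0=180°, θ1=0°
nothing shorter than 4 reaches the goal.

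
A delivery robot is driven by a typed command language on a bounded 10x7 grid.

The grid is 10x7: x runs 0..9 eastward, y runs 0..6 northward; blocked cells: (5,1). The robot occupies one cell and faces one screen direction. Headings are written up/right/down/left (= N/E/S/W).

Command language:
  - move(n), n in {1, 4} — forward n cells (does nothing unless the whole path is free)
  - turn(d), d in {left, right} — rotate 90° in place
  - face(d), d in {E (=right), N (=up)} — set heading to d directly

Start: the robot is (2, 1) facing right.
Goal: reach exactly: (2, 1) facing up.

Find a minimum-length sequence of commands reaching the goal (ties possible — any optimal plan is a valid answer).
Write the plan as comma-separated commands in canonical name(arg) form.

face(N)

begin: (2, 1) facing right
step 1 (face(N)): (2, 1) facing up
no 0-step plan works, so 1 is optimal.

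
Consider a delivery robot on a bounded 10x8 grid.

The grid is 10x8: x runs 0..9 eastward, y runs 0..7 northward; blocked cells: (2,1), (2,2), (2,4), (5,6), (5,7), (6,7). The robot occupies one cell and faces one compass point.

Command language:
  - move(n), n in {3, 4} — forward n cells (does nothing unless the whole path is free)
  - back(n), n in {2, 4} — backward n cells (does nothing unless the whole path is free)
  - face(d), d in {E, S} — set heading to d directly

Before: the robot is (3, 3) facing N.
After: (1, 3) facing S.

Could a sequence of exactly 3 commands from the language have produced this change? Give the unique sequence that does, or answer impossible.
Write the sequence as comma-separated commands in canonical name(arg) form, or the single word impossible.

key: running face(S) before face(E) would end elsewhere — order is forced
begin: (3, 3) facing N
[1] after face(E): (3, 3) facing E
[2] after back(2): (1, 3) facing E
[3] after face(S): (1, 3) facing S
no other 3-command option fits: unique.

face(E), back(2), face(S)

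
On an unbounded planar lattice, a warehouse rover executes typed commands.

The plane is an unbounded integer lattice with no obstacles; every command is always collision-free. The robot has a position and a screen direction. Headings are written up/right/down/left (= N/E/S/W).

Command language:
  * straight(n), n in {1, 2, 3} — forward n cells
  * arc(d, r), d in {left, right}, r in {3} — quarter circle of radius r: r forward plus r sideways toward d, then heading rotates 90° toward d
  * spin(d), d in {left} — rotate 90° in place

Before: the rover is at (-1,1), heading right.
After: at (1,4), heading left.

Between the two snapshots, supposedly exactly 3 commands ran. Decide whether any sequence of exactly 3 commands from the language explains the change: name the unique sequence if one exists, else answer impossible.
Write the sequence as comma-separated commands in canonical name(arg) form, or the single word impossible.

key: running straight(1) before arc(left, 3) would end elsewhere — order is forced
begin: at (-1,1), heading right
t=1 arc(left, 3) ⇒ at (2,4), heading up
t=2 spin(left) ⇒ at (2,4), heading left
t=3 straight(1) ⇒ at (1,4), heading left
all 216 alternatives checked — unique.

arc(left, 3), spin(left), straight(1)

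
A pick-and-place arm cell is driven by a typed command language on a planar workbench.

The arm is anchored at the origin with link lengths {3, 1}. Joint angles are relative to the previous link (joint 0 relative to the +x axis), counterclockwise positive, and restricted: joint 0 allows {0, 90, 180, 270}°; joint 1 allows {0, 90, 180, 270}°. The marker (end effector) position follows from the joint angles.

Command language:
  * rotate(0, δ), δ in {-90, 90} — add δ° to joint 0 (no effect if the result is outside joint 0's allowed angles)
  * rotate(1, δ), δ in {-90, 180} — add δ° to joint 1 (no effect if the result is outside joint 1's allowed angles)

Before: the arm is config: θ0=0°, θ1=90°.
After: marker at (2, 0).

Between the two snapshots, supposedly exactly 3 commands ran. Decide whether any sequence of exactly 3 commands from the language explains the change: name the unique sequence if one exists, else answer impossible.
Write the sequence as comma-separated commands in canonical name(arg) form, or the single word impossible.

rotate(1, -90), rotate(1, -90), rotate(1, -90)

from: config: θ0=0°, θ1=90°
t=1 rotate(1, -90) ⇒ config: θ0=0°, θ1=0°
t=2 rotate(1, -90) ⇒ config: θ0=0°, θ1=270°
t=3 rotate(1, -90) ⇒ config: θ0=0°, θ1=180°
no rival 3-sequence matches.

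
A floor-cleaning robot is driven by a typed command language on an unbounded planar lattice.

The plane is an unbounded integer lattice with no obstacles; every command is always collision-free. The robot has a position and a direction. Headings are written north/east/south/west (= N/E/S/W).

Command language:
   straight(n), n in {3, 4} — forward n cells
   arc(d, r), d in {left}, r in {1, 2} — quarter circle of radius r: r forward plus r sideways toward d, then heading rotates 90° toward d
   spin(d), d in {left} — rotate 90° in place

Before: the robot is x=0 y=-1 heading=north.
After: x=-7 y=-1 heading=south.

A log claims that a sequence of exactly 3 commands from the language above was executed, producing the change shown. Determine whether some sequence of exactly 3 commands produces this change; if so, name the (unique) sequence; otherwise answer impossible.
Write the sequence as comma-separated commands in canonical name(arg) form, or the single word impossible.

arc(left, 2), straight(3), arc(left, 2)

key: position moved to (-7,-1) AND the heading swung to S — translation plus rotation needed
from: x=0 y=-1 heading=north
1. arc(left, 2) → x=-2 y=1 heading=west
2. straight(3) → x=-5 y=1 heading=west
3. arc(left, 2) → x=-7 y=-1 heading=south
all 125 alternatives checked — unique.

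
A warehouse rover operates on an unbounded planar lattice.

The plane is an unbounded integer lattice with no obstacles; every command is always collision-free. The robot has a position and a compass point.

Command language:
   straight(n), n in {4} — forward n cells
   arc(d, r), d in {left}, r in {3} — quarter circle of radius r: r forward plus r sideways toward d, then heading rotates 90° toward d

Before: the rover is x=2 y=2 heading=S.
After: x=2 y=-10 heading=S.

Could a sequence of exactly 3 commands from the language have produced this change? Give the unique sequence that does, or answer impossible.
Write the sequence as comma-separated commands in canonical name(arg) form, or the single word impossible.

key: heading stays S — no command in the sequence turns
from: x=2 y=2 heading=S
step 1 (straight(4)): x=2 y=-2 heading=S
step 2 (straight(4)): x=2 y=-6 heading=S
step 3 (straight(4)): x=2 y=-10 heading=S
no rival 3-sequence matches.

straight(4), straight(4), straight(4)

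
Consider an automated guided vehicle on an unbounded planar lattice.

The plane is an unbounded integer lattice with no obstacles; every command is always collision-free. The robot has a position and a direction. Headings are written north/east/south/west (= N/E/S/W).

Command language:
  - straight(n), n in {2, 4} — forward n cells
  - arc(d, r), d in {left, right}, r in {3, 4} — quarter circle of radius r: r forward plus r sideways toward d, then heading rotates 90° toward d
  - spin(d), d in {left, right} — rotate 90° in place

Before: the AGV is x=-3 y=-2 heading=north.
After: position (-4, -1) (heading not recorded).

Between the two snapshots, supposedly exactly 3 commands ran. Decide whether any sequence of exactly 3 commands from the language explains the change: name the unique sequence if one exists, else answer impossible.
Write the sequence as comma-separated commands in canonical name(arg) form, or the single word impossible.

arc(left, 4), spin(left), arc(left, 3)

key: running arc(left, 3) before arc(left, 4) would end elsewhere — order is forced
initial: x=-3 y=-2 heading=north
[1] after arc(left, 4): x=-7 y=2 heading=west
[2] after spin(left): x=-7 y=2 heading=south
[3] after arc(left, 3): x=-4 y=-1 heading=east
no rival 3-sequence matches.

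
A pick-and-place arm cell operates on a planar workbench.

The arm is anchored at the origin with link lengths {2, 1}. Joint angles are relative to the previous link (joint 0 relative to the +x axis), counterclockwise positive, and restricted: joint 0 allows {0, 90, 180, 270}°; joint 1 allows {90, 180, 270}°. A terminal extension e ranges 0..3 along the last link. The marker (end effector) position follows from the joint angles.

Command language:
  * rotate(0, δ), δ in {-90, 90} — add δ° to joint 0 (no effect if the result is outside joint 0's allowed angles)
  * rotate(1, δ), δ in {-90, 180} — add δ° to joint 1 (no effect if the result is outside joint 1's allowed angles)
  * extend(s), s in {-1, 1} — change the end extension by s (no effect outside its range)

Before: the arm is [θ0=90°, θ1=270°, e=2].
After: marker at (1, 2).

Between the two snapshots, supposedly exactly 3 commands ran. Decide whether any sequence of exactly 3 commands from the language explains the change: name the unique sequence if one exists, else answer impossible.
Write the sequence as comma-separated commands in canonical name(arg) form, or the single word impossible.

extend(-1), extend(-1), extend(-1)

begin: [θ0=90°, θ1=270°, e=2]
step 1 (extend(-1)): [θ0=90°, θ1=270°, e=1]
step 2 (extend(-1)): [θ0=90°, θ1=270°, e=0]
step 3 (extend(-1)): [θ0=90°, θ1=270°, e=0]
all 216 alternatives checked — unique.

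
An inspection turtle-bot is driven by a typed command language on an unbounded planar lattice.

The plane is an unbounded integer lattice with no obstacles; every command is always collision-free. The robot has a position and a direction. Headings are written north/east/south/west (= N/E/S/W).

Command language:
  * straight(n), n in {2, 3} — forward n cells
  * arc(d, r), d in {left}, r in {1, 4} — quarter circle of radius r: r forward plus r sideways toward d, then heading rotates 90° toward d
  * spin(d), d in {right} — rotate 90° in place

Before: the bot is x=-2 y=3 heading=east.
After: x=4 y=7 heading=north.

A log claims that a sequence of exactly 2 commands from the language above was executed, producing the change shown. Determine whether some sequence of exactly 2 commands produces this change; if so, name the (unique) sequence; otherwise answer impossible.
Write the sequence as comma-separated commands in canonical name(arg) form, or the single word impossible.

key: order matters: swapping straight(2) and arc(left, 4) lands elsewhere
initial: x=-2 y=3 heading=east
step 1 (straight(2)): x=0 y=3 heading=east
step 2 (arc(left, 4)): x=4 y=7 heading=north
uniquely the one of 25 2-step routes that fits.

straight(2), arc(left, 4)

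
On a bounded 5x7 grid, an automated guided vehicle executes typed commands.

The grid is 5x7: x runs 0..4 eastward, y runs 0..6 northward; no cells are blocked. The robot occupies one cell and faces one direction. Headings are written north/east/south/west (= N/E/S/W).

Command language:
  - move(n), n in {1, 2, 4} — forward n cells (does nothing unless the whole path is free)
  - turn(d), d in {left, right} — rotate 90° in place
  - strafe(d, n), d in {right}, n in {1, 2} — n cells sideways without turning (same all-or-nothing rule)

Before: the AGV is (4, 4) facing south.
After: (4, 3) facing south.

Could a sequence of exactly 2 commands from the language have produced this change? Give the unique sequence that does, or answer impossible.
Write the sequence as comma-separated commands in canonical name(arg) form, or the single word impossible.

move(1), move(4)

key: running move(4) before move(1) would end elsewhere — order is forced
initial: (4, 4) facing south
t=1 move(1) ⇒ (4, 3) facing south
t=2 move(4) ⇒ (4, 3) facing south
all 49 alternatives checked — unique.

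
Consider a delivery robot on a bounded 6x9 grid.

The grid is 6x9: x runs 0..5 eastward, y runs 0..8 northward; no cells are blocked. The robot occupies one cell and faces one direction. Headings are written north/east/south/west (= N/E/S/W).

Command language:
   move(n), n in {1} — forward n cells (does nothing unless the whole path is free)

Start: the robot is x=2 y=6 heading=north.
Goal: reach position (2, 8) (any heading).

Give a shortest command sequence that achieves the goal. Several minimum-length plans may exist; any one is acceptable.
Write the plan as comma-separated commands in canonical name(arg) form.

move(1), move(1)

t0: x=2 y=6 heading=north
step 1 (move(1)): x=2 y=7 heading=north
step 2 (move(1)): x=2 y=8 heading=north
no 1-step plan works, so 2 is optimal.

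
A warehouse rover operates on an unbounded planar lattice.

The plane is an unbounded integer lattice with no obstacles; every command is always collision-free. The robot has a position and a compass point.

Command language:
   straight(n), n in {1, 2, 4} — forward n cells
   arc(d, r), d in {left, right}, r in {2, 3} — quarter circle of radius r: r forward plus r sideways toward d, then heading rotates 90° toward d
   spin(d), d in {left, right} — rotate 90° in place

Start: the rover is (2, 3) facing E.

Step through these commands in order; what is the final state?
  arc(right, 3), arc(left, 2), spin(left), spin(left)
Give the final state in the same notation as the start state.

begin: (2, 3) facing E
t=1 arc(right, 3) ⇒ (5, 0) facing S
t=2 arc(left, 2) ⇒ (7, -2) facing E
t=3 spin(left) ⇒ (7, -2) facing N
t=4 spin(left) ⇒ (7, -2) facing W

(7, -2) facing W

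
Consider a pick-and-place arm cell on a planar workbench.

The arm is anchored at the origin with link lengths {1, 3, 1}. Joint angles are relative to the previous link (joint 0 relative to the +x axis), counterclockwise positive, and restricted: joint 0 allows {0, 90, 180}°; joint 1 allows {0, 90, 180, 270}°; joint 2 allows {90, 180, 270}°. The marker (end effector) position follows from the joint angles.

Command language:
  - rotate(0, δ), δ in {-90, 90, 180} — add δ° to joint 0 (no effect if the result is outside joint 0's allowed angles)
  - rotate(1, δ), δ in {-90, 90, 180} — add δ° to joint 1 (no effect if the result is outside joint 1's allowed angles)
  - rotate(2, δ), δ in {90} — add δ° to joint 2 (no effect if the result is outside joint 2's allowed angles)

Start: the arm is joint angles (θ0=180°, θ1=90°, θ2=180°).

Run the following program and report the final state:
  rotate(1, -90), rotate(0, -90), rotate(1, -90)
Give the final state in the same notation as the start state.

initial: joint angles (θ0=180°, θ1=90°, θ2=180°)
step 1 (rotate(1, -90)): joint angles (θ0=180°, θ1=0°, θ2=180°)
step 2 (rotate(0, -90)): joint angles (θ0=90°, θ1=0°, θ2=180°)
step 3 (rotate(1, -90)): joint angles (θ0=90°, θ1=270°, θ2=180°)

joint angles (θ0=90°, θ1=270°, θ2=180°)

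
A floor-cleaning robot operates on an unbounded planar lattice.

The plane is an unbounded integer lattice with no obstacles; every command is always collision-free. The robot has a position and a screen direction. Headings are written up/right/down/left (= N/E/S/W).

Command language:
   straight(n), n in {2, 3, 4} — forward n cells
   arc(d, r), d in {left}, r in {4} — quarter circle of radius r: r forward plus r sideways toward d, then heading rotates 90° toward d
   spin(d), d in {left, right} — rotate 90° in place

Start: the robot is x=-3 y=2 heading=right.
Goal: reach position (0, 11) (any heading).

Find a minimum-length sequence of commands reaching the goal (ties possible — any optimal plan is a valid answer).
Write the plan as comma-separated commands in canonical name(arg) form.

t0: x=-3 y=2 heading=right
step 1 (straight(3)): x=0 y=2 heading=right
step 2 (spin(left)): x=0 y=2 heading=up
step 3 (straight(4)): x=0 y=6 heading=up
step 4 (straight(2)): x=0 y=8 heading=up
step 5 (straight(3)): x=0 y=11 heading=up
shorter routes all fall short; 5 is best.

straight(3), spin(left), straight(4), straight(2), straight(3)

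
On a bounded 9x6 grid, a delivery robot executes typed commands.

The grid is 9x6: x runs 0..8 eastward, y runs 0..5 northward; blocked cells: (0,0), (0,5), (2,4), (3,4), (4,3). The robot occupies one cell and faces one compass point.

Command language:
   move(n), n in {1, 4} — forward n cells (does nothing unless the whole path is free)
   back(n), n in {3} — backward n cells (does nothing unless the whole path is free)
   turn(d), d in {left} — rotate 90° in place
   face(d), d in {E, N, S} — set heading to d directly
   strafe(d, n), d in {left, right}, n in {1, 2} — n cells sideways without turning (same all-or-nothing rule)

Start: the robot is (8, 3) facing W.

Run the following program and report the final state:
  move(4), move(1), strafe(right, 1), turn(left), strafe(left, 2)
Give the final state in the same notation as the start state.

(7, 4) facing S

t0: (8, 3) facing W
[1] after move(4): (8, 3) facing W
[2] after move(1): (7, 3) facing W
[3] after strafe(right, 1): (7, 4) facing W
[4] after turn(left): (7, 4) facing S
[5] after strafe(left, 2): (7, 4) facing S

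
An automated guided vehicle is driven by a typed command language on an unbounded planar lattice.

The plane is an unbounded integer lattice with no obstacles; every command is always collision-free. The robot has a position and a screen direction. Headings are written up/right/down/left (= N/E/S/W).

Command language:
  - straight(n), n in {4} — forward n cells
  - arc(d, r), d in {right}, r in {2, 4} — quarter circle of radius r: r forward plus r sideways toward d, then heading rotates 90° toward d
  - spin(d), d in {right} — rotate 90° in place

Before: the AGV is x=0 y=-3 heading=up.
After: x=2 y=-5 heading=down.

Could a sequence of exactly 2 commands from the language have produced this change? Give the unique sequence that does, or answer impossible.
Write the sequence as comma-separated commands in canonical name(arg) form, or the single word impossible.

spin(right), arc(right, 2)

key: order matters: swapping spin(right) and arc(right, 2) lands elsewhere
t0: x=0 y=-3 heading=up
[1] after spin(right): x=0 y=-3 heading=right
[2] after arc(right, 2): x=2 y=-5 heading=down
all 16 alternatives checked — unique.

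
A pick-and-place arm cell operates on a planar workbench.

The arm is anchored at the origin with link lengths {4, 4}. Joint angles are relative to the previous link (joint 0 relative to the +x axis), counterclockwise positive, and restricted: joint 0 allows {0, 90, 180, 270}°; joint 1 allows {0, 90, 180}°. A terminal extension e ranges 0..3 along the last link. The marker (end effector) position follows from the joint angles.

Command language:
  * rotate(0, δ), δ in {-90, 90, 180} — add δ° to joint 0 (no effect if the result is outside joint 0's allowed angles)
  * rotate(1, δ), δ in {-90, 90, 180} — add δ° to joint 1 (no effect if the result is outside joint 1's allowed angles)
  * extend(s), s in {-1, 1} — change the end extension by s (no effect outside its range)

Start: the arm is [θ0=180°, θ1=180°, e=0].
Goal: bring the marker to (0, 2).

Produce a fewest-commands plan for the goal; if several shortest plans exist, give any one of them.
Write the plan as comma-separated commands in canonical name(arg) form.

from: [θ0=180°, θ1=180°, e=0]
1. extend(1) → [θ0=180°, θ1=180°, e=1]
2. extend(1) → [θ0=180°, θ1=180°, e=2]
3. rotate(0, 90) → [θ0=270°, θ1=180°, e=2]
nothing shorter than 3 reaches the goal.

extend(1), extend(1), rotate(0, 90)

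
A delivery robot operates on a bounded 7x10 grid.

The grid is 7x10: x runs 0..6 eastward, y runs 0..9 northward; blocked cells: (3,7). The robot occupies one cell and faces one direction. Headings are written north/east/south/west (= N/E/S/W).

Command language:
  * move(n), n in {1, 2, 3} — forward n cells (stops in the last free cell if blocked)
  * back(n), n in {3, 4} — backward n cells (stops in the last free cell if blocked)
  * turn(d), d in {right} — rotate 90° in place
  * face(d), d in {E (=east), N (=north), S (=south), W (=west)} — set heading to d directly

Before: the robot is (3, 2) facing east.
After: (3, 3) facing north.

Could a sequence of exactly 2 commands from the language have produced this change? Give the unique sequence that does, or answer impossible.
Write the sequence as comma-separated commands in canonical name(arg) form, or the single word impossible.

face(N), move(1)

key: running move(1) before face(N) would end elsewhere — order is forced
from: (3, 2) facing east
1. face(N) → (3, 2) facing north
2. move(1) → (3, 3) facing north
uniquely the one of 100 2-step routes that fits.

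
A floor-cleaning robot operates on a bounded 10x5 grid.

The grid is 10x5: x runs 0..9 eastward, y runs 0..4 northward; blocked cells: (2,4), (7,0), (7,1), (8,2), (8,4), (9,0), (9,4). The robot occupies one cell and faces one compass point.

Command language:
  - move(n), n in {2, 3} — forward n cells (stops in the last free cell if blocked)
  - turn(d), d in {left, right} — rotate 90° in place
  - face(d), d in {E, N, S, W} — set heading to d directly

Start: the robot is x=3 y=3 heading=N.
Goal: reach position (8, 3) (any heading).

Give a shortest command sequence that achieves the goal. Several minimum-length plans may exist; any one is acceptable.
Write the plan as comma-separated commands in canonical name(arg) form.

face(E), move(2), move(3)

from: x=3 y=3 heading=N
[1] after face(E): x=3 y=3 heading=E
[2] after move(2): x=5 y=3 heading=E
[3] after move(3): x=8 y=3 heading=E
nothing shorter than 3 reaches the goal.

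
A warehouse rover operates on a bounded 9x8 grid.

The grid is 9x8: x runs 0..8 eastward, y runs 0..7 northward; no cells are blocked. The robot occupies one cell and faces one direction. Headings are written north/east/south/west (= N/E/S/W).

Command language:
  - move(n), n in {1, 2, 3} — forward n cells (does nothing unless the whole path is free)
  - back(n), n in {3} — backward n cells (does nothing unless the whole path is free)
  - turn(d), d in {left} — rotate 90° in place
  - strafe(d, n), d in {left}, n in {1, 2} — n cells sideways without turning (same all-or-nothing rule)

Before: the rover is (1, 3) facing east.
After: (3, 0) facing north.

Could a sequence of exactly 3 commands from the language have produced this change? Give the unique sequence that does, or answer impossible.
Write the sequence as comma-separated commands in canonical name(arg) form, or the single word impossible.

move(2), turn(left), back(3)

key: cell and facing (now N) both changed — the 3 commands mix motion and turning
begin: (1, 3) facing east
step 1 (move(2)): (3, 3) facing east
step 2 (turn(left)): (3, 3) facing north
step 3 (back(3)): (3, 0) facing north
uniquely the one of 343 3-step routes that fits.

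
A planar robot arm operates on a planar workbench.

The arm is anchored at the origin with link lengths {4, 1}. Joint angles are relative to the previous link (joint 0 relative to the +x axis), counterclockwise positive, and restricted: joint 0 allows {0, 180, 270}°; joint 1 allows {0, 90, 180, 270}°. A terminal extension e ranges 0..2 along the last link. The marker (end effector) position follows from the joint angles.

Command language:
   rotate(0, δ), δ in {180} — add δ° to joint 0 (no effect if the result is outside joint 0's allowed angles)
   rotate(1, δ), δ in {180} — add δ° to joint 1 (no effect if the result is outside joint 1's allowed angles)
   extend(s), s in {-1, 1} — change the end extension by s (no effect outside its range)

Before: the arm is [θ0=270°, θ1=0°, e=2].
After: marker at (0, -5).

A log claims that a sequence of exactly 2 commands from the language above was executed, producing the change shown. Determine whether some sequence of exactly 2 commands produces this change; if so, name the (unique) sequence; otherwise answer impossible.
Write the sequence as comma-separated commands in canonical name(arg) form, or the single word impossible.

extend(-1), extend(-1)

start: [θ0=270°, θ1=0°, e=2]
t=1 extend(-1) ⇒ [θ0=270°, θ1=0°, e=1]
t=2 extend(-1) ⇒ [θ0=270°, θ1=0°, e=0]
no other 2-command option fits: unique.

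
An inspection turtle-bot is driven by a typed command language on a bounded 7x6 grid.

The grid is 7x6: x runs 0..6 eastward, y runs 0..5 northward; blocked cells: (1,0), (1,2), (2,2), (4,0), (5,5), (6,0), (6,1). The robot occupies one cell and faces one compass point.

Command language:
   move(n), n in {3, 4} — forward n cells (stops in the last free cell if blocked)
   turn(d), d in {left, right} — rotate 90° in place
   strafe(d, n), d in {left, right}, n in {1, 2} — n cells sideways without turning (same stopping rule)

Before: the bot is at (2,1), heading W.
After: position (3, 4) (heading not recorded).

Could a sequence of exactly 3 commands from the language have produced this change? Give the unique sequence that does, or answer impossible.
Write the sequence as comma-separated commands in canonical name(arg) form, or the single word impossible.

key: running move(3) before turn(right) would end elsewhere — order is forced
initial: at (2,1), heading W
step 1 (turn(right)): at (2,1), heading N
step 2 (strafe(right, 1)): at (3,1), heading N
step 3 (move(3)): at (3,4), heading N
uniquely the one of 512 3-step routes that fits.

turn(right), strafe(right, 1), move(3)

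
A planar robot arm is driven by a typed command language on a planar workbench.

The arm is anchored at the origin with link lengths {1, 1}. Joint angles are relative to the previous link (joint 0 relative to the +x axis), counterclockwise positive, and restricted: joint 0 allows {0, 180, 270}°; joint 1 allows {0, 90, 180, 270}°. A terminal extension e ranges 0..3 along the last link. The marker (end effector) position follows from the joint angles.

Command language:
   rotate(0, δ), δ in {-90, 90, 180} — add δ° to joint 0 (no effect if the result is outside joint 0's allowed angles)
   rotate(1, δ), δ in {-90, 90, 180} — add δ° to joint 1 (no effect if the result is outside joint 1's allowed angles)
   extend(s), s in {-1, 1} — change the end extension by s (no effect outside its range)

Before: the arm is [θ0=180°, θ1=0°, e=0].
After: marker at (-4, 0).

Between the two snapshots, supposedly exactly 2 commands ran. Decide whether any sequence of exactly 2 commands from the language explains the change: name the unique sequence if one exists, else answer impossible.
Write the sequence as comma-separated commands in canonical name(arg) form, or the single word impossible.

t0: [θ0=180°, θ1=0°, e=0]
step 1 (extend(1)): [θ0=180°, θ1=0°, e=1]
step 2 (extend(1)): [θ0=180°, θ1=0°, e=2]
no rival 2-sequence matches.

extend(1), extend(1)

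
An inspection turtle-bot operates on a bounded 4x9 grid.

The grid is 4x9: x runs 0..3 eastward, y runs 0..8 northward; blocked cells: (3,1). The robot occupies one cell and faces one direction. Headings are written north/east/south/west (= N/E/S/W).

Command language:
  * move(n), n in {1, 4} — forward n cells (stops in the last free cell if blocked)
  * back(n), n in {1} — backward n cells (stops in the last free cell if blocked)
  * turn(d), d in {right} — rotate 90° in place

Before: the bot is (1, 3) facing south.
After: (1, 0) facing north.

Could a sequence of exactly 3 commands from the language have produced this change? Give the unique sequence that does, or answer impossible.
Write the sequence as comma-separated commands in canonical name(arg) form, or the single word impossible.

move(4), turn(right), turn(right)

key: move(4) runs into the grid edge before its full distance
begin: (1, 3) facing south
t=1 move(4) ⇒ (1, 0) facing south
t=2 turn(right) ⇒ (1, 0) facing west
t=3 turn(right) ⇒ (1, 0) facing north
no other 3-command option fits: unique.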